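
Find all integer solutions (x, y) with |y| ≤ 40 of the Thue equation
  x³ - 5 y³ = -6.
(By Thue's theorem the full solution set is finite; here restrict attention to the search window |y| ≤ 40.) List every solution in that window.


The equation is x³ - 5y³ = -6. For fixed y, x³ = 5·y³ − 6, so a solution requires the RHS to be a perfect cube.
Strategy: iterate y from -40 to 40, compute RHS = 5·y³ − 6, and check whether it is a (positive or negative) perfect cube.
Check small values of y:
  y = 0: RHS = -6 is not a perfect cube.
  y = 1: RHS = -1 = (-1)³ ⇒ x = -1 works.
  y = -1: RHS = -11 is not a perfect cube.
  y = 2: RHS = 34 is not a perfect cube.
  y = -2: RHS = -46 is not a perfect cube.
  y = 3: RHS = 129 is not a perfect cube.
  y = -3: RHS = -141 is not a perfect cube.
Continuing the search up to |y| = 40 finds no further solutions beyond those listed.
Collected solutions: (-1, 1).

Solutions (with |y| ≤ 40): (-1, 1).


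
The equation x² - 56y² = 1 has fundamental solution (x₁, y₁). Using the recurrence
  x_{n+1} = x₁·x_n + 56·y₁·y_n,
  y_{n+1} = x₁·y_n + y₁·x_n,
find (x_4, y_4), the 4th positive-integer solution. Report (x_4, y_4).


Step 1: Find the fundamental solution (x₁, y₁) of x² - 56y² = 1.
  Expand √56 as a continued fraction. a₀ = ⌊√56⌋ = 7; iterate m_{k+1} = d_k·a_k − m_k, d_{k+1} = (56 − m_{k+1}²)/d_k, a_{k+1} = ⌊(a₀ + m_{k+1})/d_{k+1}⌋ (starting m₀ = 0, d₀ = 1), with convergents p_k = a_k·p_{k-1} + p_{k-2}, q_k = a_k·q_{k-1} + q_{k-2} (p₋₁ = 1, q₋₁ = 0):
  k = 0: a₀ = 7; p₀/q₀ = 7/1; p₀² − 56·q₀² = 49 − 56 = -7.
  k = 1: m = 7, d = 7, a = ⌊(7 + 7)/7⌋ = 2; p/q = (2·7 + 1)/(2·1 + 0) = 15/2; p² − 56·q² = 225 − 224 = 1.
  The first convergent with p² − 56·q² = 1 gives the fundamental solution (x₁, y₁) = (15, 2).
Step 2: Apply the recurrence (x_{n+1}, y_{n+1}) = (x₁x_n + 56y₁y_n, x₁y_n + y₁x_n) repeatedly.
  From (x_1, y_1) = (15, 2): x_2 = 15·15 + 56·2·2 = 449; y_2 = 15·2 + 2·15 = 60.
  From (x_2, y_2) = (449, 60): x_3 = 15·449 + 56·2·60 = 13455; y_3 = 15·60 + 2·449 = 1798.
  From (x_3, y_3) = (13455, 1798): x_4 = 15·13455 + 56·2·1798 = 403201; y_4 = 15·1798 + 2·13455 = 53880.
Step 3: Verify x_4² - 56·y_4² = 162571046401 - 162571046400 = 1 (should be 1). ✓

(x_1, y_1) = (15, 2); (x_4, y_4) = (403201, 53880).


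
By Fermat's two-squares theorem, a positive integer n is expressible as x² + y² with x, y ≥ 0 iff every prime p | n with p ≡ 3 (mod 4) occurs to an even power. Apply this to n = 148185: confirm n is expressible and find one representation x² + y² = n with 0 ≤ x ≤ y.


Step 1: Factor n = 148185 = 3^2 · 5 · 37 · 89.
Step 2: Check the mod-4 condition on each prime factor: 3 ≡ 3 (mod 4), exponent 2 (must be even); 5 ≡ 1 (mod 4), exponent 1; 37 ≡ 1 (mod 4), exponent 1; 89 ≡ 1 (mod 4), exponent 1.
All primes ≡ 3 (mod 4) appear to even exponent (or don't appear), so by the two-squares theorem n IS expressible as a sum of two squares.
Step 3: Build a representation. Group n = k² · m with k = 3 and m = 5 · 37 · 89 = 16465 (a product of primes ≡ 1 (mod 4)); a representation of m scales to one of n via (k·x)² + (k·y)² = k²(x² + y²). Each prime p ≡ 1 (mod 4) is itself a sum of two squares; find a² by testing p − a² for a perfect square:
  5: 5 − 1² = 4 = 2² ⇒ 5 = 1² + 2².
  37: 37 − 1² = 36 = 6² ⇒ 37 = 1² + 6².
  89: 89 − 1² = 88, 89 − 2² = 85, 89 − 3² = 80, 89 − 4² = 73, 89 − 5² = 64 = 8² ⇒ 89 = 5² + 8².
  Combine using the Brahmagupta–Fibonacci identity (a² + b²)(c² + d²) = (ac − bd)² + (ad + bc)² = (ac + bd)² + (ad − bc)²:
  5 · 37 = 185: from (1² + 2²)(1² + 6²), take (1·1 − 2·6, 1·6 + 2·1) = (1 − 12, 6 + 2) = (-11, 8); dropping signs (only squares matter) gives (11, 8); check 11² + 8² = 121 + 64 = 185 ✓.
  185 · 89 = 16465: from (11² + 8²)(5² + 8²), take (11·5 − 8·8, 11·8 + 8·5) = (55 − 64, 88 + 40) = (-9, 128); dropping signs (only squares matter) gives (9, 128); check 9² + 128² = 81 + 16384 = 16465 ✓.
  Scale by k = 3: (3·9, 3·128) = (27, 384).
Step 4: Order so x ≤ y and verify: 27² + 384² = 729 + 147456 = 148185 = n. ✓

n = 148185 = 27² + 384² (one valid representation with x ≤ y).


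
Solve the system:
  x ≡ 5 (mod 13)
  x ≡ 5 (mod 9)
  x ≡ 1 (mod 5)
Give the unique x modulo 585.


Moduli 13, 9, 5 are pairwise coprime; by CRT there is a unique solution modulo M = 13 · 9 · 5 = 585.
Solve pairwise, accumulating the modulus:
  Start with x ≡ 5 (mod 13).
  Combine with x ≡ 5 (mod 9): since gcd(13, 9) = 1, we get a unique residue mod 117.
    Write x = 5 + 13·t and substitute into x ≡ 5 (mod 9): 13·t ≡ 5 − 5 = 0 (mod 9).
    Reduce coefficients mod 9: 4·t ≡ 0 (mod 9).
    The inverse of 4 mod 9 is 7 (since 4·7 = 28 = 3·9 + 1), so t ≡ 7·0 = 0 ≡ 0 (mod 9).
    Then x = 5 + 13·0 = 5, valid modulo lcm(13, 9) = 117: x ≡ 5 (mod 117).
  Combine with x ≡ 1 (mod 5): since gcd(117, 5) = 1, we get a unique residue mod 585.
    Write x = 5 + 117·t and substitute into x ≡ 1 (mod 5): 117·t ≡ 1 − 5 = -4 (mod 5).
    Reduce coefficients mod 5: 2·t ≡ 1 (mod 5).
    The inverse of 2 mod 5 is 3 (since 2·3 = 6 = 1·5 + 1), so t ≡ 3·1 = 3 ≡ 3 (mod 5).
    Then x = 5 + 117·3 = 356, valid modulo lcm(117, 5) = 585: x ≡ 356 (mod 585).
Verify: 356 mod 13 = 5 ✓, 356 mod 9 = 5 ✓, 356 mod 5 = 1 ✓.

x ≡ 356 (mod 585).


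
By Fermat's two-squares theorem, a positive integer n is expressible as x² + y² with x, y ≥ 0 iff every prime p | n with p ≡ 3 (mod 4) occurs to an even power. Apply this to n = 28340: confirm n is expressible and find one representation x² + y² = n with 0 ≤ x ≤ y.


Step 1: Factor n = 28340 = 2^2 · 5 · 13 · 109.
Step 2: Check the mod-4 condition on each prime factor: 2 = 2 (special); 5 ≡ 1 (mod 4), exponent 1; 13 ≡ 1 (mod 4), exponent 1; 109 ≡ 1 (mod 4), exponent 1.
All primes ≡ 3 (mod 4) appear to even exponent (or don't appear), so by the two-squares theorem n IS expressible as a sum of two squares.
Step 3: Build a representation. Group n = k² · m with k = 2 and m = 5 · 13 · 109 = 7085 (a product of primes ≡ 1 (mod 4)); a representation of m scales to one of n via (k·x)² + (k·y)² = k²(x² + y²). Each prime p ≡ 1 (mod 4) is itself a sum of two squares; find a² by testing p − a² for a perfect square:
  5: 5 − 1² = 4 = 2² ⇒ 5 = 1² + 2².
  13: 13 − 1² = 12, 13 − 2² = 9 = 3² ⇒ 13 = 2² + 3².
  109: 109 − 1² = 108, 109 − 2² = 105, 109 − 3² = 100 = 10² ⇒ 109 = 3² + 10².
  Combine using the Brahmagupta–Fibonacci identity (a² + b²)(c² + d²) = (ac − bd)² + (ad + bc)² = (ac + bd)² + (ad − bc)²:
  5 · 13 = 65: from (1² + 2²)(2² + 3²), take (1·2 − 2·3, 1·3 + 2·2) = (2 − 6, 3 + 4) = (-4, 7); dropping signs (only squares matter) gives (4, 7); check 4² + 7² = 16 + 49 = 65 ✓.
  65 · 109 = 7085: from (4² + 7²)(3² + 10²), take (4·3 − 7·10, 4·10 + 7·3) = (12 − 70, 40 + 21) = (-58, 61); dropping signs (only squares matter) gives (58, 61); check 58² + 61² = 3364 + 3721 = 7085 ✓.
  Scale by k = 2: (2·58, 2·61) = (116, 122).
Step 4: Order so x ≤ y and verify: 116² + 122² = 13456 + 14884 = 28340 = n. ✓

n = 28340 = 116² + 122² (one valid representation with x ≤ y).


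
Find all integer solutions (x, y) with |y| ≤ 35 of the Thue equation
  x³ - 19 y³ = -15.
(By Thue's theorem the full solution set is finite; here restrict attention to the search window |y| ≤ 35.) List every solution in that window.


The equation is x³ - 19y³ = -15. For fixed y, x³ = 19·y³ − 15, so a solution requires the RHS to be a perfect cube.
Strategy: iterate y from -35 to 35, compute RHS = 19·y³ − 15, and check whether it is a (positive or negative) perfect cube.
Check small values of y:
  y = 0: RHS = -15 is not a perfect cube.
  y = 1: RHS = 4 is not a perfect cube.
  y = -1: RHS = -34 is not a perfect cube.
  y = 2: RHS = 137 is not a perfect cube.
  y = -2: RHS = -167 is not a perfect cube.
  y = 3: RHS = 498 is not a perfect cube.
  y = -3: RHS = -528 is not a perfect cube.
Continuing the search up to |y| = 35 finds no solutions either.
No (x, y) in the scanned range satisfies the equation.

No integer solutions with |y| ≤ 35.


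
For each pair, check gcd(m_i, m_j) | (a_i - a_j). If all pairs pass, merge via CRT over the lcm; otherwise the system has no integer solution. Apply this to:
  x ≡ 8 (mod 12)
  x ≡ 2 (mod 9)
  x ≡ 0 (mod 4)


Moduli 12, 9, 4 are not pairwise coprime, so CRT works modulo lcm(m_i) when all pairwise compatibility conditions hold.
Pairwise compatibility: gcd(m_i, m_j) must divide a_i - a_j for every pair.
Merge one congruence at a time:
  Start: x ≡ 8 (mod 12).
  Combine with x ≡ 2 (mod 9): gcd(12, 9) = 3; 2 - 8 = -6, which IS divisible by 3, so compatible.
    Write x = 8 + 12·t and substitute into x ≡ 2 (mod 9): 12·t ≡ 2 − 8 = -6 (mod 9).
    Divide the congruence (and modulus) by g = 3: 4·t ≡ -2 (mod 3).
    Reduce coefficients mod 3: 1·t ≡ 1 (mod 3).
    So t ≡ 1 (mod 3).
    Then x = 8 + 12·1 = 20, valid modulo lcm(12, 9) = 36: x ≡ 20 (mod 36).
  Combine with x ≡ 0 (mod 4): gcd(36, 4) = 4; 0 - 20 = -20, which IS divisible by 4, so compatible.
    Write x = 20 + 36·t and substitute into x ≡ 0 (mod 4): 36·t ≡ 0 − 20 = -20 (mod 4).
    Divide the congruence (and modulus) by g = 4: 9·t ≡ -5 (mod 1).
    Modulo 1 every t works; take t = 0.
    Then x = 20 + 36·0 = 20, valid modulo lcm(36, 4) = 36: x ≡ 20 (mod 36).
Verify: 20 mod 12 = 8, 20 mod 9 = 2, 20 mod 4 = 0.

x ≡ 20 (mod 36).


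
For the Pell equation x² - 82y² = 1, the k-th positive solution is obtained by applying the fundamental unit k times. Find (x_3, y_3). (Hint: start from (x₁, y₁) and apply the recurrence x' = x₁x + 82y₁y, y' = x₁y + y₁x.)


Step 1: Find the fundamental solution (x₁, y₁) of x² - 82y² = 1.
  Expand √82 as a continued fraction. a₀ = ⌊√82⌋ = 9; iterate m_{k+1} = d_k·a_k − m_k, d_{k+1} = (82 − m_{k+1}²)/d_k, a_{k+1} = ⌊(a₀ + m_{k+1})/d_{k+1}⌋ (starting m₀ = 0, d₀ = 1), with convergents p_k = a_k·p_{k-1} + p_{k-2}, q_k = a_k·q_{k-1} + q_{k-2} (p₋₁ = 1, q₋₁ = 0):
  k = 0: a₀ = 9; p₀/q₀ = 9/1; p₀² − 82·q₀² = 81 − 82 = -1.
  k = 1: m = 9, d = 1, a = ⌊(9 + 9)/1⌋ = 18; p/q = (18·9 + 1)/(18·1 + 0) = 163/18; p² − 82·q² = 26569 − 26568 = 1.
  The first convergent with p² − 82·q² = 1 gives the fundamental solution (x₁, y₁) = (163, 18).
Step 2: Apply the recurrence (x_{n+1}, y_{n+1}) = (x₁x_n + 82y₁y_n, x₁y_n + y₁x_n) repeatedly.
  From (x_1, y_1) = (163, 18): x_2 = 163·163 + 82·18·18 = 53137; y_2 = 163·18 + 18·163 = 5868.
  From (x_2, y_2) = (53137, 5868): x_3 = 163·53137 + 82·18·5868 = 17322499; y_3 = 163·5868 + 18·53137 = 1912950.
Step 3: Verify x_3² - 82·y_3² = 300068971605001 - 300068971605000 = 1 (should be 1). ✓

(x_1, y_1) = (163, 18); (x_3, y_3) = (17322499, 1912950).


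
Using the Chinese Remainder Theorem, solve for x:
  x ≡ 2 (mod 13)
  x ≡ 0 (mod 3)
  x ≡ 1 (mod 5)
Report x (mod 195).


Moduli 13, 3, 5 are pairwise coprime; by CRT there is a unique solution modulo M = 13 · 3 · 5 = 195.
Solve pairwise, accumulating the modulus:
  Start with x ≡ 2 (mod 13).
  Combine with x ≡ 0 (mod 3): since gcd(13, 3) = 1, we get a unique residue mod 39.
    Write x = 2 + 13·t and substitute into x ≡ 0 (mod 3): 13·t ≡ 0 − 2 = -2 (mod 3).
    Reduce coefficients mod 3: 1·t ≡ 1 (mod 3).
    So t ≡ 1 (mod 3).
    Then x = 2 + 13·1 = 15, valid modulo lcm(13, 3) = 39: x ≡ 15 (mod 39).
  Combine with x ≡ 1 (mod 5): since gcd(39, 5) = 1, we get a unique residue mod 195.
    Write x = 15 + 39·t and substitute into x ≡ 1 (mod 5): 39·t ≡ 1 − 15 = -14 (mod 5).
    Reduce coefficients mod 5: 4·t ≡ 1 (mod 5).
    The inverse of 4 mod 5 is 4 (since 4·4 = 16 = 3·5 + 1), so t ≡ 4·1 = 4 ≡ 4 (mod 5).
    Then x = 15 + 39·4 = 171, valid modulo lcm(39, 5) = 195: x ≡ 171 (mod 195).
Verify: 171 mod 13 = 2 ✓, 171 mod 3 = 0 ✓, 171 mod 5 = 1 ✓.

x ≡ 171 (mod 195).


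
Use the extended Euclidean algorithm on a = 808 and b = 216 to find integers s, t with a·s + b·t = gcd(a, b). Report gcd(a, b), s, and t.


Euclidean algorithm on (808, 216) — divide until remainder is 0:
  808 = 3 · 216 + 160
  216 = 1 · 160 + 56
  160 = 2 · 56 + 48
  56 = 1 · 48 + 8
  48 = 6 · 8 + 0
gcd(808, 216) = 8.
Track Bezout coefficients alongside the remainders: start with r₀ = 808 = a·1 + b·0 (s = 1, t = 0) and r₁ = 216 = a·0 + b·1 (s = 0, t = 1); each new remainder r_{k+1} = r_{k-1} − q_k·r_k inherits s_{k+1} = s_{k-1} − q_k·s_k, t_{k+1} = t_{k-1} − q_k·t_k, so r_k = a·s_k + b·t_k at every step:
  q = 3: r = 160, s = 1 − 3·0 = 1, t = 0 − 3·1 = -3  (check: 808·1 + 216·(-3) = 160)
  q = 1: r = 56, s = 0 − 1·1 = -1, t = 1 − 1·(-3) = 4  (check: 808·(-1) + 216·4 = 56)
  q = 2: r = 48, s = 1 − 2·(-1) = 3, t = -3 − 2·4 = -11  (check: 808·3 + 216·(-11) = 48)
  q = 1: r = 8, s = -1 − 1·3 = -4, t = 4 − 1·(-11) = 15  (check: 808·(-4) + 216·15 = 8)
The row with r = 8 (the gcd) gives the Bezout coefficients s = -4, t = 15.
Result: 808 · (-4) + 216 · (15) = 8.

gcd(808, 216) = 8; s = -4, t = 15 (check: 808·(-4) + 216·15 = 8).


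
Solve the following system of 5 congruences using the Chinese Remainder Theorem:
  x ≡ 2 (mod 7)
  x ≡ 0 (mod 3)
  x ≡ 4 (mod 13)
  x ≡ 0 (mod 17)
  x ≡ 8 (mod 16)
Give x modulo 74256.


Product of moduli M = 7 · 3 · 13 · 17 · 16 = 74256.
Merge one congruence at a time:
  Start: x ≡ 2 (mod 7).
  Combine with x ≡ 0 (mod 3); new modulus lcm = 21.
    Write x = 2 + 7·t and substitute into x ≡ 0 (mod 3): 7·t ≡ 0 − 2 = -2 (mod 3).
    Reduce coefficients mod 3: 1·t ≡ 1 (mod 3).
    So t ≡ 1 (mod 3).
    Then x = 2 + 7·1 = 9, valid modulo lcm(7, 3) = 21: x ≡ 9 (mod 21).
  Combine with x ≡ 4 (mod 13); new modulus lcm = 273.
    Write x = 9 + 21·t and substitute into x ≡ 4 (mod 13): 21·t ≡ 4 − 9 = -5 (mod 13).
    Reduce coefficients mod 13: 8·t ≡ 8 (mod 13).
    The inverse of 8 mod 13 is 5 (since 8·5 = 40 = 3·13 + 1), so t ≡ 5·8 = 40 ≡ 1 (mod 13).
    Then x = 9 + 21·1 = 30, valid modulo lcm(21, 13) = 273: x ≡ 30 (mod 273).
  Combine with x ≡ 0 (mod 17); new modulus lcm = 4641.
    Write x = 30 + 273·t and substitute into x ≡ 0 (mod 17): 273·t ≡ 0 − 30 = -30 (mod 17).
    Reduce coefficients mod 17: 1·t ≡ 4 (mod 17).
    So t ≡ 4 (mod 17).
    Then x = 30 + 273·4 = 1122, valid modulo lcm(273, 17) = 4641: x ≡ 1122 (mod 4641).
  Combine with x ≡ 8 (mod 16); new modulus lcm = 74256.
    Write x = 1122 + 4641·t and substitute into x ≡ 8 (mod 16): 4641·t ≡ 8 − 1122 = -1114 (mod 16).
    Reduce coefficients mod 16: 1·t ≡ 6 (mod 16).
    So t ≡ 6 (mod 16).
    Then x = 1122 + 4641·6 = 28968, valid modulo lcm(4641, 16) = 74256: x ≡ 28968 (mod 74256).
Verify against each original: 28968 mod 7 = 2, 28968 mod 3 = 0, 28968 mod 13 = 4, 28968 mod 17 = 0, 28968 mod 16 = 8.

x ≡ 28968 (mod 74256).


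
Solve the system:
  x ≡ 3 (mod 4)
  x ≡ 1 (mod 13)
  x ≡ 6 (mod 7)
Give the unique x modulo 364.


Moduli 4, 13, 7 are pairwise coprime; by CRT there is a unique solution modulo M = 4 · 13 · 7 = 364.
Solve pairwise, accumulating the modulus:
  Start with x ≡ 3 (mod 4).
  Combine with x ≡ 1 (mod 13): since gcd(4, 13) = 1, we get a unique residue mod 52.
    Write x = 3 + 4·t and substitute into x ≡ 1 (mod 13): 4·t ≡ 1 − 3 = -2 (mod 13).
    Reduce coefficients mod 13: 4·t ≡ 11 (mod 13).
    The inverse of 4 mod 13 is 10 (since 4·10 = 40 = 3·13 + 1), so t ≡ 10·11 = 110 ≡ 6 (mod 13).
    Then x = 3 + 4·6 = 27, valid modulo lcm(4, 13) = 52: x ≡ 27 (mod 52).
  Combine with x ≡ 6 (mod 7): since gcd(52, 7) = 1, we get a unique residue mod 364.
    Write x = 27 + 52·t and substitute into x ≡ 6 (mod 7): 52·t ≡ 6 − 27 = -21 (mod 7).
    Reduce coefficients mod 7: 3·t ≡ 0 (mod 7).
    The inverse of 3 mod 7 is 5 (since 3·5 = 15 = 2·7 + 1), so t ≡ 5·0 = 0 ≡ 0 (mod 7).
    Then x = 27 + 52·0 = 27, valid modulo lcm(52, 7) = 364: x ≡ 27 (mod 364).
Verify: 27 mod 4 = 3 ✓, 27 mod 13 = 1 ✓, 27 mod 7 = 6 ✓.

x ≡ 27 (mod 364).


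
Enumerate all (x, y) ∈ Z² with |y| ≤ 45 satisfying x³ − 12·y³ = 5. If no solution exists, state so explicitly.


The equation is x³ - 12y³ = 5. For fixed y, x³ = 12·y³ + 5, so a solution requires the RHS to be a perfect cube.
Strategy: iterate y from -45 to 45, compute RHS = 12·y³ + 5, and check whether it is a (positive or negative) perfect cube.
Check small values of y:
  y = 0: RHS = 5 is not a perfect cube.
  y = 1: RHS = 17 is not a perfect cube.
  y = -1: RHS = -7 is not a perfect cube.
  y = 2: RHS = 101 is not a perfect cube.
  y = -2: RHS = -91 is not a perfect cube.
  y = 3: RHS = 329 is not a perfect cube.
  y = -3: RHS = -319 is not a perfect cube.
Continuing the search up to |y| = 45 finds no solutions either.
No (x, y) in the scanned range satisfies the equation.

No integer solutions with |y| ≤ 45.


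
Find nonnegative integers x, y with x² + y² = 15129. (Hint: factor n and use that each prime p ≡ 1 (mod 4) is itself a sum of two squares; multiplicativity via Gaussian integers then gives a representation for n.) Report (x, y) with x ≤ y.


Step 1: Factor n = 15129 = 3^2 · 41^2.
Step 2: Check the mod-4 condition on each prime factor: 3 ≡ 3 (mod 4), exponent 2 (must be even); 41 ≡ 1 (mod 4), exponent 2.
All primes ≡ 3 (mod 4) appear to even exponent (or don't appear), so by the two-squares theorem n IS expressible as a sum of two squares.
Step 3: Build a representation. Group n = k² · m with k = 3 and m = 41 · 41 = 1681 (a product of primes ≡ 1 (mod 4)); a representation of m scales to one of n via (k·x)² + (k·y)² = k²(x² + y²). Each prime p ≡ 1 (mod 4) is itself a sum of two squares; find a² by testing p − a² for a perfect square:
  41: 41 − 1² = 40, 41 − 2² = 37, 41 − 3² = 32, 41 − 4² = 25 = 5² ⇒ 41 = 4² + 5².
  Combine using the Brahmagupta–Fibonacci identity (a² + b²)(c² + d²) = (ac − bd)² + (ad + bc)² = (ac + bd)² + (ad − bc)²:
  41 · 41 = 1681: from (4² + 5²)(4² + 5²), take (4·4 − 5·5, 4·5 + 5·4) = (16 − 25, 20 + 20) = (-9, 40); dropping signs (only squares matter) gives (9, 40); check 9² + 40² = 81 + 1600 = 1681 ✓.
  Scale by k = 3: (3·9, 3·40) = (27, 120).
Step 4: Order so x ≤ y and verify: 27² + 120² = 729 + 14400 = 15129 = n. ✓

n = 15129 = 27² + 120² (one valid representation with x ≤ y).


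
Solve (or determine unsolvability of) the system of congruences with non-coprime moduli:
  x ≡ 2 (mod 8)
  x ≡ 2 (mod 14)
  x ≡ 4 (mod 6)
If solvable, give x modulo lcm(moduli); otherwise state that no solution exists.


Moduli 8, 14, 6 are not pairwise coprime, so CRT works modulo lcm(m_i) when all pairwise compatibility conditions hold.
Pairwise compatibility: gcd(m_i, m_j) must divide a_i - a_j for every pair.
Merge one congruence at a time:
  Start: x ≡ 2 (mod 8).
  Combine with x ≡ 2 (mod 14): gcd(8, 14) = 2; 2 - 2 = 0, which IS divisible by 2, so compatible.
    Write x = 2 + 8·t and substitute into x ≡ 2 (mod 14): 8·t ≡ 2 − 2 = 0 (mod 14).
    Divide the congruence (and modulus) by g = 2: 4·t ≡ 0 (mod 7).
    The inverse of 4 mod 7 is 2 (since 4·2 = 8 = 1·7 + 1), so t ≡ 2·0 = 0 ≡ 0 (mod 7).
    Then x = 2 + 8·0 = 2, valid modulo lcm(8, 14) = 56: x ≡ 2 (mod 56).
  Combine with x ≡ 4 (mod 6): gcd(56, 6) = 2; 4 - 2 = 2, which IS divisible by 2, so compatible.
    Write x = 2 + 56·t and substitute into x ≡ 4 (mod 6): 56·t ≡ 4 − 2 = 2 (mod 6).
    Divide the congruence (and modulus) by g = 2: 28·t ≡ 1 (mod 3).
    Reduce coefficients mod 3: 1·t ≡ 1 (mod 3).
    So t ≡ 1 (mod 3).
    Then x = 2 + 56·1 = 58, valid modulo lcm(56, 6) = 168: x ≡ 58 (mod 168).
Verify: 58 mod 8 = 2, 58 mod 14 = 2, 58 mod 6 = 4.

x ≡ 58 (mod 168).


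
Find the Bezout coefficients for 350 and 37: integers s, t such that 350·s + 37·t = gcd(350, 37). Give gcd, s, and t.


Euclidean algorithm on (350, 37) — divide until remainder is 0:
  350 = 9 · 37 + 17
  37 = 2 · 17 + 3
  17 = 5 · 3 + 2
  3 = 1 · 2 + 1
  2 = 2 · 1 + 0
gcd(350, 37) = 1.
Track Bezout coefficients alongside the remainders: start with r₀ = 350 = a·1 + b·0 (s = 1, t = 0) and r₁ = 37 = a·0 + b·1 (s = 0, t = 1); each new remainder r_{k+1} = r_{k-1} − q_k·r_k inherits s_{k+1} = s_{k-1} − q_k·s_k, t_{k+1} = t_{k-1} − q_k·t_k, so r_k = a·s_k + b·t_k at every step:
  q = 9: r = 17, s = 1 − 9·0 = 1, t = 0 − 9·1 = -9  (check: 350·1 + 37·(-9) = 17)
  q = 2: r = 3, s = 0 − 2·1 = -2, t = 1 − 2·(-9) = 19  (check: 350·(-2) + 37·19 = 3)
  q = 5: r = 2, s = 1 − 5·(-2) = 11, t = -9 − 5·19 = -104  (check: 350·11 + 37·(-104) = 2)
  q = 1: r = 1, s = -2 − 1·11 = -13, t = 19 − 1·(-104) = 123  (check: 350·(-13) + 37·123 = 1)
The row with r = 1 (the gcd) gives the Bezout coefficients s = -13, t = 123.
Result: 350 · (-13) + 37 · (123) = 1.

gcd(350, 37) = 1; s = -13, t = 123 (check: 350·(-13) + 37·123 = 1).


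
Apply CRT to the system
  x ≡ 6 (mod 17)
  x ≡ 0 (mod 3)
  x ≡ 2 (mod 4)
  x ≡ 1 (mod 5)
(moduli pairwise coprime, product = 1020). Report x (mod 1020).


Product of moduli M = 17 · 3 · 4 · 5 = 1020.
Merge one congruence at a time:
  Start: x ≡ 6 (mod 17).
  Combine with x ≡ 0 (mod 3); new modulus lcm = 51.
    Write x = 6 + 17·t and substitute into x ≡ 0 (mod 3): 17·t ≡ 0 − 6 = -6 (mod 3).
    Reduce coefficients mod 3: 2·t ≡ 0 (mod 3).
    The inverse of 2 mod 3 is 2 (since 2·2 = 4 = 1·3 + 1), so t ≡ 2·0 = 0 ≡ 0 (mod 3).
    Then x = 6 + 17·0 = 6, valid modulo lcm(17, 3) = 51: x ≡ 6 (mod 51).
  Combine with x ≡ 2 (mod 4); new modulus lcm = 204.
    Write x = 6 + 51·t and substitute into x ≡ 2 (mod 4): 51·t ≡ 2 − 6 = -4 (mod 4).
    Reduce coefficients mod 4: 3·t ≡ 0 (mod 4).
    The inverse of 3 mod 4 is 3 (since 3·3 = 9 = 2·4 + 1), so t ≡ 3·0 = 0 ≡ 0 (mod 4).
    Then x = 6 + 51·0 = 6, valid modulo lcm(51, 4) = 204: x ≡ 6 (mod 204).
  Combine with x ≡ 1 (mod 5); new modulus lcm = 1020.
    Write x = 6 + 204·t and substitute into x ≡ 1 (mod 5): 204·t ≡ 1 − 6 = -5 (mod 5).
    Reduce coefficients mod 5: 4·t ≡ 0 (mod 5).
    The inverse of 4 mod 5 is 4 (since 4·4 = 16 = 3·5 + 1), so t ≡ 4·0 = 0 ≡ 0 (mod 5).
    Then x = 6 + 204·0 = 6, valid modulo lcm(204, 5) = 1020: x ≡ 6 (mod 1020).
Verify against each original: 6 mod 17 = 6, 6 mod 3 = 0, 6 mod 4 = 2, 6 mod 5 = 1.

x ≡ 6 (mod 1020).


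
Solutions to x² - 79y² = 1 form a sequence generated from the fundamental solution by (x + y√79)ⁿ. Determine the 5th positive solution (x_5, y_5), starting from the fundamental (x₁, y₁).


Step 1: Find the fundamental solution (x₁, y₁) of x² - 79y² = 1.
  Expand √79 as a continued fraction. a₀ = ⌊√79⌋ = 8; iterate m_{k+1} = d_k·a_k − m_k, d_{k+1} = (79 − m_{k+1}²)/d_k, a_{k+1} = ⌊(a₀ + m_{k+1})/d_{k+1}⌋ (starting m₀ = 0, d₀ = 1), with convergents p_k = a_k·p_{k-1} + p_{k-2}, q_k = a_k·q_{k-1} + q_{k-2} (p₋₁ = 1, q₋₁ = 0):
  k = 0: a₀ = 8; p₀/q₀ = 8/1; p₀² − 79·q₀² = 64 − 79 = -15.
  k = 1: m = 8, d = 15, a = ⌊(8 + 8)/15⌋ = 1; p/q = (1·8 + 1)/(1·1 + 0) = 9/1; p² − 79·q² = 81 − 79 = 2.
  k = 2: m = 7, d = 2, a = ⌊(8 + 7)/2⌋ = 7; p/q = (7·9 + 8)/(7·1 + 1) = 71/8; p² − 79·q² = 5041 − 5056 = -15.
  k = 3: m = 7, d = 15, a = ⌊(8 + 7)/15⌋ = 1; p/q = (1·71 + 9)/(1·8 + 1) = 80/9; p² − 79·q² = 6400 − 6399 = 1.
  The first convergent with p² − 79·q² = 1 gives the fundamental solution (x₁, y₁) = (80, 9).
Step 2: Apply the recurrence (x_{n+1}, y_{n+1}) = (x₁x_n + 79y₁y_n, x₁y_n + y₁x_n) repeatedly.
  From (x_1, y_1) = (80, 9): x_2 = 80·80 + 79·9·9 = 12799; y_2 = 80·9 + 9·80 = 1440.
  From (x_2, y_2) = (12799, 1440): x_3 = 80·12799 + 79·9·1440 = 2047760; y_3 = 80·1440 + 9·12799 = 230391.
  From (x_3, y_3) = (2047760, 230391): x_4 = 80·2047760 + 79·9·230391 = 327628801; y_4 = 80·230391 + 9·2047760 = 36861120.
  From (x_4, y_4) = (327628801, 36861120): x_5 = 80·327628801 + 79·9·36861120 = 52418560400; y_5 = 80·36861120 + 9·327628801 = 5897548809.
Step 3: Verify x_5² - 79·y_5² = 2747705474408448160000 - 2747705474408448159999 = 1 (should be 1). ✓

(x_1, y_1) = (80, 9); (x_5, y_5) = (52418560400, 5897548809).


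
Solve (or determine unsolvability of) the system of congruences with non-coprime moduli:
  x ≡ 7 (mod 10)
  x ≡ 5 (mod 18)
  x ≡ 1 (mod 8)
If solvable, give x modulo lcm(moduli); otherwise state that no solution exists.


Moduli 10, 18, 8 are not pairwise coprime, so CRT works modulo lcm(m_i) when all pairwise compatibility conditions hold.
Pairwise compatibility: gcd(m_i, m_j) must divide a_i - a_j for every pair.
Merge one congruence at a time:
  Start: x ≡ 7 (mod 10).
  Combine with x ≡ 5 (mod 18): gcd(10, 18) = 2; 5 - 7 = -2, which IS divisible by 2, so compatible.
    Write x = 7 + 10·t and substitute into x ≡ 5 (mod 18): 10·t ≡ 5 − 7 = -2 (mod 18).
    Divide the congruence (and modulus) by g = 2: 5·t ≡ -1 (mod 9).
    Reduce coefficients mod 9: 5·t ≡ 8 (mod 9).
    The inverse of 5 mod 9 is 2 (since 5·2 = 10 = 1·9 + 1), so t ≡ 2·8 = 16 ≡ 7 (mod 9).
    Then x = 7 + 10·7 = 77, valid modulo lcm(10, 18) = 90: x ≡ 77 (mod 90).
  Combine with x ≡ 1 (mod 8): gcd(90, 8) = 2; 1 - 77 = -76, which IS divisible by 2, so compatible.
    Write x = 77 + 90·t and substitute into x ≡ 1 (mod 8): 90·t ≡ 1 − 77 = -76 (mod 8).
    Divide the congruence (and modulus) by g = 2: 45·t ≡ -38 (mod 4).
    Reduce coefficients mod 4: 1·t ≡ 2 (mod 4).
    So t ≡ 2 (mod 4).
    Then x = 77 + 90·2 = 257, valid modulo lcm(90, 8) = 360: x ≡ 257 (mod 360).
Verify: 257 mod 10 = 7, 257 mod 18 = 5, 257 mod 8 = 1.

x ≡ 257 (mod 360).


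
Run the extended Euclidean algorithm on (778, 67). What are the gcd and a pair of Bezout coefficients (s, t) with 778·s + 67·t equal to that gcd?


Euclidean algorithm on (778, 67) — divide until remainder is 0:
  778 = 11 · 67 + 41
  67 = 1 · 41 + 26
  41 = 1 · 26 + 15
  26 = 1 · 15 + 11
  15 = 1 · 11 + 4
  11 = 2 · 4 + 3
  4 = 1 · 3 + 1
  3 = 3 · 1 + 0
gcd(778, 67) = 1.
Track Bezout coefficients alongside the remainders: start with r₀ = 778 = a·1 + b·0 (s = 1, t = 0) and r₁ = 67 = a·0 + b·1 (s = 0, t = 1); each new remainder r_{k+1} = r_{k-1} − q_k·r_k inherits s_{k+1} = s_{k-1} − q_k·s_k, t_{k+1} = t_{k-1} − q_k·t_k, so r_k = a·s_k + b·t_k at every step:
  q = 11: r = 41, s = 1 − 11·0 = 1, t = 0 − 11·1 = -11  (check: 778·1 + 67·(-11) = 41)
  q = 1: r = 26, s = 0 − 1·1 = -1, t = 1 − 1·(-11) = 12  (check: 778·(-1) + 67·12 = 26)
  q = 1: r = 15, s = 1 − 1·(-1) = 2, t = -11 − 1·12 = -23  (check: 778·2 + 67·(-23) = 15)
  q = 1: r = 11, s = -1 − 1·2 = -3, t = 12 − 1·(-23) = 35  (check: 778·(-3) + 67·35 = 11)
  q = 1: r = 4, s = 2 − 1·(-3) = 5, t = -23 − 1·35 = -58  (check: 778·5 + 67·(-58) = 4)
  q = 2: r = 3, s = -3 − 2·5 = -13, t = 35 − 2·(-58) = 151  (check: 778·(-13) + 67·151 = 3)
  q = 1: r = 1, s = 5 − 1·(-13) = 18, t = -58 − 1·151 = -209  (check: 778·18 + 67·(-209) = 1)
The row with r = 1 (the gcd) gives the Bezout coefficients s = 18, t = -209.
Result: 778 · (18) + 67 · (-209) = 1.

gcd(778, 67) = 1; s = 18, t = -209 (check: 778·18 + 67·(-209) = 1).


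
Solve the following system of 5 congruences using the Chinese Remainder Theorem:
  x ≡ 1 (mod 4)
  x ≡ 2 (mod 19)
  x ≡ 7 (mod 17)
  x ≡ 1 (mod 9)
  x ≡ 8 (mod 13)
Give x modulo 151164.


Product of moduli M = 4 · 19 · 17 · 9 · 13 = 151164.
Merge one congruence at a time:
  Start: x ≡ 1 (mod 4).
  Combine with x ≡ 2 (mod 19); new modulus lcm = 76.
    Write x = 1 + 4·t and substitute into x ≡ 2 (mod 19): 4·t ≡ 2 − 1 = 1 (mod 19).
    The inverse of 4 mod 19 is 5 (since 4·5 = 20 = 1·19 + 1), so t ≡ 5·1 = 5 ≡ 5 (mod 19).
    Then x = 1 + 4·5 = 21, valid modulo lcm(4, 19) = 76: x ≡ 21 (mod 76).
  Combine with x ≡ 7 (mod 17); new modulus lcm = 1292.
    Write x = 21 + 76·t and substitute into x ≡ 7 (mod 17): 76·t ≡ 7 − 21 = -14 (mod 17).
    Reduce coefficients mod 17: 8·t ≡ 3 (mod 17).
    The inverse of 8 mod 17 is 15 (since 8·15 = 120 = 7·17 + 1), so t ≡ 15·3 = 45 ≡ 11 (mod 17).
    Then x = 21 + 76·11 = 857, valid modulo lcm(76, 17) = 1292: x ≡ 857 (mod 1292).
  Combine with x ≡ 1 (mod 9); new modulus lcm = 11628.
    Write x = 857 + 1292·t and substitute into x ≡ 1 (mod 9): 1292·t ≡ 1 − 857 = -856 (mod 9).
    Reduce coefficients mod 9: 5·t ≡ 8 (mod 9).
    The inverse of 5 mod 9 is 2 (since 5·2 = 10 = 1·9 + 1), so t ≡ 2·8 = 16 ≡ 7 (mod 9).
    Then x = 857 + 1292·7 = 9901, valid modulo lcm(1292, 9) = 11628: x ≡ 9901 (mod 11628).
  Combine with x ≡ 8 (mod 13); new modulus lcm = 151164.
    Write x = 9901 + 11628·t and substitute into x ≡ 8 (mod 13): 11628·t ≡ 8 − 9901 = -9893 (mod 13).
    Reduce coefficients mod 13: 6·t ≡ 0 (mod 13).
    The inverse of 6 mod 13 is 11 (since 6·11 = 66 = 5·13 + 1), so t ≡ 11·0 = 0 ≡ 0 (mod 13).
    Then x = 9901 + 11628·0 = 9901, valid modulo lcm(11628, 13) = 151164: x ≡ 9901 (mod 151164).
Verify against each original: 9901 mod 4 = 1, 9901 mod 19 = 2, 9901 mod 17 = 7, 9901 mod 9 = 1, 9901 mod 13 = 8.

x ≡ 9901 (mod 151164).


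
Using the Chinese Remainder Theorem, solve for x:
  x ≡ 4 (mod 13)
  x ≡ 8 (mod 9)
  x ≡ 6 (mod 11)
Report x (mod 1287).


Moduli 13, 9, 11 are pairwise coprime; by CRT there is a unique solution modulo M = 13 · 9 · 11 = 1287.
Solve pairwise, accumulating the modulus:
  Start with x ≡ 4 (mod 13).
  Combine with x ≡ 8 (mod 9): since gcd(13, 9) = 1, we get a unique residue mod 117.
    Write x = 4 + 13·t and substitute into x ≡ 8 (mod 9): 13·t ≡ 8 − 4 = 4 (mod 9).
    Reduce coefficients mod 9: 4·t ≡ 4 (mod 9).
    The inverse of 4 mod 9 is 7 (since 4·7 = 28 = 3·9 + 1), so t ≡ 7·4 = 28 ≡ 1 (mod 9).
    Then x = 4 + 13·1 = 17, valid modulo lcm(13, 9) = 117: x ≡ 17 (mod 117).
  Combine with x ≡ 6 (mod 11): since gcd(117, 11) = 1, we get a unique residue mod 1287.
    Write x = 17 + 117·t and substitute into x ≡ 6 (mod 11): 117·t ≡ 6 − 17 = -11 (mod 11).
    Reduce coefficients mod 11: 7·t ≡ 0 (mod 11).
    The inverse of 7 mod 11 is 8 (since 7·8 = 56 = 5·11 + 1), so t ≡ 8·0 = 0 ≡ 0 (mod 11).
    Then x = 17 + 117·0 = 17, valid modulo lcm(117, 11) = 1287: x ≡ 17 (mod 1287).
Verify: 17 mod 13 = 4 ✓, 17 mod 9 = 8 ✓, 17 mod 11 = 6 ✓.

x ≡ 17 (mod 1287).


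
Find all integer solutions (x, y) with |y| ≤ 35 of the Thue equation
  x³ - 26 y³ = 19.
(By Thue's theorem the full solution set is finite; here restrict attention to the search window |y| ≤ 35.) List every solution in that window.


The equation is x³ - 26y³ = 19. For fixed y, x³ = 26·y³ + 19, so a solution requires the RHS to be a perfect cube.
Strategy: iterate y from -35 to 35, compute RHS = 26·y³ + 19, and check whether it is a (positive or negative) perfect cube.
Check small values of y:
  y = 0: RHS = 19 is not a perfect cube.
  y = 1: RHS = 45 is not a perfect cube.
  y = -1: RHS = -7 is not a perfect cube.
  y = 2: RHS = 227 is not a perfect cube.
  y = -2: RHS = -189 is not a perfect cube.
  y = 3: RHS = 721 is not a perfect cube.
  y = -3: RHS = -683 is not a perfect cube.
Continuing the search up to |y| = 35 finds no solutions either.
No (x, y) in the scanned range satisfies the equation.

No integer solutions with |y| ≤ 35.


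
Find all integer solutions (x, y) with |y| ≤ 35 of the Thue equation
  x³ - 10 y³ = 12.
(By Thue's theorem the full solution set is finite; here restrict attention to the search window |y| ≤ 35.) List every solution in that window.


The equation is x³ - 10y³ = 12. For fixed y, x³ = 10·y³ + 12, so a solution requires the RHS to be a perfect cube.
Strategy: iterate y from -35 to 35, compute RHS = 10·y³ + 12, and check whether it is a (positive or negative) perfect cube.
Check small values of y:
  y = 0: RHS = 12 is not a perfect cube.
  y = 1: RHS = 22 is not a perfect cube.
  y = -1: RHS = 2 is not a perfect cube.
  y = 2: RHS = 92 is not a perfect cube.
  y = -2: RHS = -68 is not a perfect cube.
  y = 3: RHS = 282 is not a perfect cube.
  y = -3: RHS = -258 is not a perfect cube.
Continuing the search up to |y| = 35 finds no solutions either.
No (x, y) in the scanned range satisfies the equation.

No integer solutions with |y| ≤ 35.


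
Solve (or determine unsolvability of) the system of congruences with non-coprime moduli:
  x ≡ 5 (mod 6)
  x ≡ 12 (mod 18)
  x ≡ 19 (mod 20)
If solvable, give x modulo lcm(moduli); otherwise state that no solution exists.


Moduli 6, 18, 20 are not pairwise coprime, so CRT works modulo lcm(m_i) when all pairwise compatibility conditions hold.
Pairwise compatibility: gcd(m_i, m_j) must divide a_i - a_j for every pair.
Merge one congruence at a time:
  Start: x ≡ 5 (mod 6).
  Combine with x ≡ 12 (mod 18): gcd(6, 18) = 6, and 12 - 5 = 7 is NOT divisible by 6.
    ⇒ system is inconsistent (no integer solution).

No solution (the system is inconsistent).


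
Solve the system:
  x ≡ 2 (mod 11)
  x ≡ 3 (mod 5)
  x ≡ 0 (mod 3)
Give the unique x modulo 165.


Moduli 11, 5, 3 are pairwise coprime; by CRT there is a unique solution modulo M = 11 · 5 · 3 = 165.
Solve pairwise, accumulating the modulus:
  Start with x ≡ 2 (mod 11).
  Combine with x ≡ 3 (mod 5): since gcd(11, 5) = 1, we get a unique residue mod 55.
    Write x = 2 + 11·t and substitute into x ≡ 3 (mod 5): 11·t ≡ 3 − 2 = 1 (mod 5).
    Reduce coefficients mod 5: 1·t ≡ 1 (mod 5).
    So t ≡ 1 (mod 5).
    Then x = 2 + 11·1 = 13, valid modulo lcm(11, 5) = 55: x ≡ 13 (mod 55).
  Combine with x ≡ 0 (mod 3): since gcd(55, 3) = 1, we get a unique residue mod 165.
    Write x = 13 + 55·t and substitute into x ≡ 0 (mod 3): 55·t ≡ 0 − 13 = -13 (mod 3).
    Reduce coefficients mod 3: 1·t ≡ 2 (mod 3).
    So t ≡ 2 (mod 3).
    Then x = 13 + 55·2 = 123, valid modulo lcm(55, 3) = 165: x ≡ 123 (mod 165).
Verify: 123 mod 11 = 2 ✓, 123 mod 5 = 3 ✓, 123 mod 3 = 0 ✓.

x ≡ 123 (mod 165).


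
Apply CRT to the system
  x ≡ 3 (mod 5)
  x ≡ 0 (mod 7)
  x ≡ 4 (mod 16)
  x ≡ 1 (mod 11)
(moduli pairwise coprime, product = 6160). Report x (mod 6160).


Product of moduli M = 5 · 7 · 16 · 11 = 6160.
Merge one congruence at a time:
  Start: x ≡ 3 (mod 5).
  Combine with x ≡ 0 (mod 7); new modulus lcm = 35.
    Write x = 3 + 5·t and substitute into x ≡ 0 (mod 7): 5·t ≡ 0 − 3 = -3 (mod 7).
    Reduce coefficients mod 7: 5·t ≡ 4 (mod 7).
    The inverse of 5 mod 7 is 3 (since 5·3 = 15 = 2·7 + 1), so t ≡ 3·4 = 12 ≡ 5 (mod 7).
    Then x = 3 + 5·5 = 28, valid modulo lcm(5, 7) = 35: x ≡ 28 (mod 35).
  Combine with x ≡ 4 (mod 16); new modulus lcm = 560.
    Write x = 28 + 35·t and substitute into x ≡ 4 (mod 16): 35·t ≡ 4 − 28 = -24 (mod 16).
    Reduce coefficients mod 16: 3·t ≡ 8 (mod 16).
    The inverse of 3 mod 16 is 11 (since 3·11 = 33 = 2·16 + 1), so t ≡ 11·8 = 88 ≡ 8 (mod 16).
    Then x = 28 + 35·8 = 308, valid modulo lcm(35, 16) = 560: x ≡ 308 (mod 560).
  Combine with x ≡ 1 (mod 11); new modulus lcm = 6160.
    Write x = 308 + 560·t and substitute into x ≡ 1 (mod 11): 560·t ≡ 1 − 308 = -307 (mod 11).
    Reduce coefficients mod 11: 10·t ≡ 1 (mod 11).
    The inverse of 10 mod 11 is 10 (since 10·10 = 100 = 9·11 + 1), so t ≡ 10·1 = 10 ≡ 10 (mod 11).
    Then x = 308 + 560·10 = 5908, valid modulo lcm(560, 11) = 6160: x ≡ 5908 (mod 6160).
Verify against each original: 5908 mod 5 = 3, 5908 mod 7 = 0, 5908 mod 16 = 4, 5908 mod 11 = 1.

x ≡ 5908 (mod 6160).


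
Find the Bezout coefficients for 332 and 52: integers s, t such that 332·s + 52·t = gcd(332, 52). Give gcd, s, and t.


Euclidean algorithm on (332, 52) — divide until remainder is 0:
  332 = 6 · 52 + 20
  52 = 2 · 20 + 12
  20 = 1 · 12 + 8
  12 = 1 · 8 + 4
  8 = 2 · 4 + 0
gcd(332, 52) = 4.
Track Bezout coefficients alongside the remainders: start with r₀ = 332 = a·1 + b·0 (s = 1, t = 0) and r₁ = 52 = a·0 + b·1 (s = 0, t = 1); each new remainder r_{k+1} = r_{k-1} − q_k·r_k inherits s_{k+1} = s_{k-1} − q_k·s_k, t_{k+1} = t_{k-1} − q_k·t_k, so r_k = a·s_k + b·t_k at every step:
  q = 6: r = 20, s = 1 − 6·0 = 1, t = 0 − 6·1 = -6  (check: 332·1 + 52·(-6) = 20)
  q = 2: r = 12, s = 0 − 2·1 = -2, t = 1 − 2·(-6) = 13  (check: 332·(-2) + 52·13 = 12)
  q = 1: r = 8, s = 1 − 1·(-2) = 3, t = -6 − 1·13 = -19  (check: 332·3 + 52·(-19) = 8)
  q = 1: r = 4, s = -2 − 1·3 = -5, t = 13 − 1·(-19) = 32  (check: 332·(-5) + 52·32 = 4)
The row with r = 4 (the gcd) gives the Bezout coefficients s = -5, t = 32.
Result: 332 · (-5) + 52 · (32) = 4.

gcd(332, 52) = 4; s = -5, t = 32 (check: 332·(-5) + 52·32 = 4).


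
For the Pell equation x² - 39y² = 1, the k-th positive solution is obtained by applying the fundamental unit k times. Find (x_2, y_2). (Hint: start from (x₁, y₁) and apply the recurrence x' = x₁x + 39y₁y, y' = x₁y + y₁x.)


Step 1: Find the fundamental solution (x₁, y₁) of x² - 39y² = 1.
  Expand √39 as a continued fraction. a₀ = ⌊√39⌋ = 6; iterate m_{k+1} = d_k·a_k − m_k, d_{k+1} = (39 − m_{k+1}²)/d_k, a_{k+1} = ⌊(a₀ + m_{k+1})/d_{k+1}⌋ (starting m₀ = 0, d₀ = 1), with convergents p_k = a_k·p_{k-1} + p_{k-2}, q_k = a_k·q_{k-1} + q_{k-2} (p₋₁ = 1, q₋₁ = 0):
  k = 0: a₀ = 6; p₀/q₀ = 6/1; p₀² − 39·q₀² = 36 − 39 = -3.
  k = 1: m = 6, d = 3, a = ⌊(6 + 6)/3⌋ = 4; p/q = (4·6 + 1)/(4·1 + 0) = 25/4; p² − 39·q² = 625 − 624 = 1.
  The first convergent with p² − 39·q² = 1 gives the fundamental solution (x₁, y₁) = (25, 4).
Step 2: Apply the recurrence (x_{n+1}, y_{n+1}) = (x₁x_n + 39y₁y_n, x₁y_n + y₁x_n) repeatedly.
  From (x_1, y_1) = (25, 4): x_2 = 25·25 + 39·4·4 = 1249; y_2 = 25·4 + 4·25 = 200.
Step 3: Verify x_2² - 39·y_2² = 1560001 - 1560000 = 1 (should be 1). ✓

(x_1, y_1) = (25, 4); (x_2, y_2) = (1249, 200).


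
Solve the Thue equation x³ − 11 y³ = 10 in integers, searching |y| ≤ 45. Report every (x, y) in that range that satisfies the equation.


The equation is x³ - 11y³ = 10. For fixed y, x³ = 11·y³ + 10, so a solution requires the RHS to be a perfect cube.
Strategy: iterate y from -45 to 45, compute RHS = 11·y³ + 10, and check whether it is a (positive or negative) perfect cube.
Check small values of y:
  y = 0: RHS = 10 is not a perfect cube.
  y = 1: RHS = 21 is not a perfect cube.
  y = -1: RHS = -1 = (-1)³ ⇒ x = -1 works.
  y = 2: RHS = 98 is not a perfect cube.
  y = -2: RHS = -78 is not a perfect cube.
  y = 3: RHS = 307 is not a perfect cube.
  y = -3: RHS = -287 is not a perfect cube.
Continuing the search up to |y| = 45 finds no further solutions beyond those listed.
Collected solutions: (-1, -1).

Solutions (with |y| ≤ 45): (-1, -1).


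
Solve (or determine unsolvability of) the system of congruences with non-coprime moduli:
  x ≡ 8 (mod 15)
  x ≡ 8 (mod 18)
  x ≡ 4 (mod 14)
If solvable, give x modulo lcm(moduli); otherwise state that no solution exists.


Moduli 15, 18, 14 are not pairwise coprime, so CRT works modulo lcm(m_i) when all pairwise compatibility conditions hold.
Pairwise compatibility: gcd(m_i, m_j) must divide a_i - a_j for every pair.
Merge one congruence at a time:
  Start: x ≡ 8 (mod 15).
  Combine with x ≡ 8 (mod 18): gcd(15, 18) = 3; 8 - 8 = 0, which IS divisible by 3, so compatible.
    Write x = 8 + 15·t and substitute into x ≡ 8 (mod 18): 15·t ≡ 8 − 8 = 0 (mod 18).
    Divide the congruence (and modulus) by g = 3: 5·t ≡ 0 (mod 6).
    The inverse of 5 mod 6 is 5 (since 5·5 = 25 = 4·6 + 1), so t ≡ 5·0 = 0 ≡ 0 (mod 6).
    Then x = 8 + 15·0 = 8, valid modulo lcm(15, 18) = 90: x ≡ 8 (mod 90).
  Combine with x ≡ 4 (mod 14): gcd(90, 14) = 2; 4 - 8 = -4, which IS divisible by 2, so compatible.
    Write x = 8 + 90·t and substitute into x ≡ 4 (mod 14): 90·t ≡ 4 − 8 = -4 (mod 14).
    Divide the congruence (and modulus) by g = 2: 45·t ≡ -2 (mod 7).
    Reduce coefficients mod 7: 3·t ≡ 5 (mod 7).
    The inverse of 3 mod 7 is 5 (since 3·5 = 15 = 2·7 + 1), so t ≡ 5·5 = 25 ≡ 4 (mod 7).
    Then x = 8 + 90·4 = 368, valid modulo lcm(90, 14) = 630: x ≡ 368 (mod 630).
Verify: 368 mod 15 = 8, 368 mod 18 = 8, 368 mod 14 = 4.

x ≡ 368 (mod 630).
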